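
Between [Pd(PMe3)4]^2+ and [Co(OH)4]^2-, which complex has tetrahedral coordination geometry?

[Co(OH)4]^2-

For [Pd(PMe3)4]^2+: Summing ligand charges against the +2 overall charge gives an oxidation state of +2 for palladium. Pd sits in group 10, so the d-electron count is 10 − 2 = 8. A 4d d⁸ ion has a large crystal-field splitting; square planar leaves the high-energy d_{x²−y²} orbital empty and maximises CFSE. → square planar.
For [Co(OH)4]^2-: Each hydroxide is −1; balancing the −2 overall charge requires Co(II). Cobalt is a group-9 element; Co(II) is therefore d⁷. For a high-spin 3d d⁷ ion with weak-field ligands the small Δₜ gives little square-planar CFSE advantage, so four ligands adopt the sterically favoured tetrahedral geometry. → tetrahedral.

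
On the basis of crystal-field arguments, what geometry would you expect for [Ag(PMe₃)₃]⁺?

trigonal planar

Summing ligand charges against the +1 overall charge gives an oxidation state of +1 for silver.
Group 11 minus oxidation state 1 gives a d¹⁰ configuration.
Coordination number: 3.
Three ligands around a d¹⁰ centre minimise repulsion in a trigonal-planar arrangement.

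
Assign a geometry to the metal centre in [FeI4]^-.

Each iodide is −1; balancing the −1 overall charge requires Fe(III).
Iron is a group-8 element; Fe(III) is therefore d⁵.
Coordination number: 4.
Iodide is a weak-field ligand.
A high-spin d⁵ ion has zero CFSE in either geometry, so four ligands adopt the sterically favoured tetrahedral geometry.

tetrahedral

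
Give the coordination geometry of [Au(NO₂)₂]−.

linear

Each nitro (N-bound nitrite) is −1; balancing the −1 overall charge requires Au(I).
Au sits in group 11, so the d-electron count is 11 − 1 = 10.
With 2 monodentate ligands the coordination number is 2.
A d¹⁰ ion with only two ligands adopts a linear arrangement (sp hybridisation; no CFSE preference).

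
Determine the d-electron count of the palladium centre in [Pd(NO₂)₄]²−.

Each nitro (N-bound nitrite) is −1; balancing the −2 overall charge requires Pd(II).
Pd sits in group 10, so the d-electron count is 10 − 2 = 8.

d⁸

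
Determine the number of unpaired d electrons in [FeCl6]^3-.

5 unpaired electrons

Summing ligand charges against the −3 overall charge gives an oxidation state of +3 for iron.
Iron is a group-8 element; Fe(III) is therefore d⁵.
The spin state decides the count: Chloride is a weak-field ligand for a first-row metal, so the complex is high-spin.
An octahedral high-spin d⁵ ion is t₂g³e_g², giving 5 unpaired electrons.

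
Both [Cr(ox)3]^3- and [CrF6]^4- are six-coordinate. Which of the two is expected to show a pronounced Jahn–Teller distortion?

[Cr(ox)3]^3-: Ligand charges: each oxalate is −2. With an overall charge of −3 the chromium centre must be in the +3 oxidation state. Group 6 minus oxidation state 3 gives a d³ configuration. The d³ configuration leaves the e_g set evenly filled (or empty) — no strong Jahn–Teller driving force.
[CrF6]^4-: Summing ligand charges against the −4 overall charge gives an oxidation state of +2 for chromium. Group 6 minus oxidation state 2 gives a d⁴ configuration. Fluoride is a weak-field ligand for a first-row metal, so the complex is high-spin. The t₂g³e_g¹ (high-spin) configuration has an unevenly filled e_g set; the Jahn–Teller theorem predicts a tetragonal distortion (typically axial elongation) to lift the degeneracy.

[CrF6]^4-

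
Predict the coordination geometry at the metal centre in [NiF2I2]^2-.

Each fluoride is −1; each iodide is −1; balancing the −2 overall charge requires Ni(II).
Group 10 minus oxidation state 2 gives a d⁸ configuration.
Coordination number: 4.
Fluoride and iodide are weak-field ligands.
With weak-field ligands the CFSE gain from square planar is small, so a 3d d⁸ ion takes the sterically preferred tetrahedral geometry.

tetrahedral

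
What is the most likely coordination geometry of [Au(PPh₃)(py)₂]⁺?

trigonal planar

Triphenylphosphine is neutral; pyridine is neutral; balancing the +1 overall charge requires Au(I).
Gold is a group-11 element; Au(I) is therefore d¹⁰.
Coordination number: 3.
Three ligands around a d¹⁰ centre minimise repulsion in a trigonal-planar arrangement.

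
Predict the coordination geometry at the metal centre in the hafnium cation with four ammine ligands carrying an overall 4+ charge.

tetrahedral

Ammonia is neutral; balancing the +4 overall charge requires Hf(IV).
Hf sits in group 4, so the d-electron count is 4 − 4 = 0.
With 4 monodentate ligands the coordination number is 4.
A d⁰ ion has no crystal-field stabilisation preference between square planar and tetrahedral, so four ligands adopt the sterically favoured tetrahedral geometry.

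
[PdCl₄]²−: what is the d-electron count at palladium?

Summing ligand charges against the −2 overall charge gives an oxidation state of +2 for palladium.
Group 10 minus oxidation state 2 gives a d⁸ configuration.

d⁸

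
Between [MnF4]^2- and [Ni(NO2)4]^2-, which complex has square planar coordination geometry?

For [MnF4]^2-: Each fluoride is −1; balancing the −2 overall charge requires Mn(II). Group 7 minus oxidation state 2 gives a d⁵ configuration. A high-spin d⁵ ion has zero CFSE in either geometry, so four ligands adopt the sterically favoured tetrahedral geometry. → tetrahedral.
For [Ni(NO2)4]^2-: Each nitro (N-bound nitrite) is −1; balancing the −2 overall charge requires Ni(II). Nickel is a group-10 element; Ni(II) is therefore d⁸. Nitro (N-bound nitrite) is a strong-field ligand (high in the spectrochemical series). A 3d d⁸ ion with strong-field ligands gains enough CFSE to favour square planar over tetrahedral. → square planar.

[Ni(NO2)4]^2-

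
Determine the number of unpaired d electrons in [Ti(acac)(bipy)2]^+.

Each acetylacetonate is −1; 2,2′-bipyridine is neutral; balancing the +1 overall charge requires Ti(II).
Group 4 minus oxidation state 2 gives a d² configuration.
Counting donor atoms: 1×acetylacetonate (bidentate) → 2 donors; 2×2,2′-bipyridine (bidentate) → 4 donors. Coordination number = 6.
In an octahedral field the d² configuration is t₂g²e_g⁰ (only one arrangement possible), giving 2 unpaired electrons.

2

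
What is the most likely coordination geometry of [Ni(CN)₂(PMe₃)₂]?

Summing ligand charges against the 0 overall charge gives an oxidation state of +2 for nickel.
Group 10 minus oxidation state 2 gives a d⁸ configuration.
Coordination number: 4.
Cyanide and trimethylphosphine are strong-field ligands (high in the spectrochemical series).
A 3d d⁸ ion with strong-field ligands gains enough CFSE to favour square planar over tetrahedral.

square planar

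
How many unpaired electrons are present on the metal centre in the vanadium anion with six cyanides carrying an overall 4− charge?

Each cyanide is −1; balancing the −4 overall charge requires V(II).
Vanadium is a group-5 element; V(II) is therefore d³.
In an octahedral field the d³ configuration is t₂g³e_g⁰ (only one arrangement possible), giving 3 unpaired electrons.

3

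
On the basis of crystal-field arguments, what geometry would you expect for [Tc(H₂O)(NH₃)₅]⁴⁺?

octahedral

Ligand charges: water is neutral; ammonia is neutral. With an overall charge of +4 the technetium centre must be in the +4 oxidation state.
Group 7 minus oxidation state 4 gives a d³ configuration.
With 6 monodentate ligands the coordination number is 6.
Six donors around a single metal centre give an octahedral coordination sphere.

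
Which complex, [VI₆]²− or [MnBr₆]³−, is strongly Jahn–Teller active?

[MnBr₆]³−

[VI₆]²−: Each iodide is −1; balancing the −2 overall charge requires V(IV). Group 5 minus oxidation state 4 gives a d¹ configuration. The d¹ configuration leaves the e_g set evenly filled (or empty) — no strong Jahn–Teller driving force.
[MnBr₆]³−: Each bromide is −1; balancing the −3 overall charge requires Mn(III). Manganese is a group-7 element; Mn(III) is therefore d⁴. Bromide is a weak-field ligand for a first-row metal, so the complex is high-spin. The t₂g³e_g¹ (high-spin) configuration has an unevenly filled e_g set; the Jahn–Teller theorem predicts a tetragonal distortion (typically axial elongation) to lift the degeneracy.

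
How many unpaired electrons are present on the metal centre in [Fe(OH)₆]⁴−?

Each hydroxide is −1; balancing the −4 overall charge requires Fe(II).
Fe sits in group 8, so the d-electron count is 8 − 2 = 6.
The spin state decides the count: Hydroxide is a weak-field ligand for a first-row metal, so the complex is high-spin.
An octahedral high-spin d⁶ ion is t₂g⁴e_g², giving 4 unpaired electrons.

4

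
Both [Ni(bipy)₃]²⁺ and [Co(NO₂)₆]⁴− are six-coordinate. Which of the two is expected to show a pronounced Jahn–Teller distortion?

[Ni(bipy)₃]²⁺: Summing ligand charges against the +2 overall charge gives an oxidation state of +2 for nickel. Ni sits in group 10, so the d-electron count is 10 − 2 = 8. The d⁸ configuration leaves the e_g set evenly filled (or empty) — no strong Jahn–Teller driving force.
[Co(NO₂)₆]⁴−: Summing ligand charges against the −4 overall charge gives an oxidation state of +2 for cobalt. Group 9 minus oxidation state 2 gives a d⁷ configuration. Nitro (N-bound nitrite) is a strong-field ligand (high in the spectrochemical series) for a first-row metal, so the complex is low-spin. The t₂g⁶e_g¹ (low-spin) configuration has an unevenly filled e_g set; the Jahn–Teller theorem predicts a tetragonal distortion (typically axial elongation) to lift the degeneracy.

[Co(NO₂)₆]⁴−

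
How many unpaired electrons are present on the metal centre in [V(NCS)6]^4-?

Each isothiocyanate is −1; balancing the −4 overall charge requires V(II).
Group 5 minus oxidation state 2 gives a d³ configuration.
In an octahedral field the d³ configuration is t₂g³e_g⁰ (only one arrangement possible), giving 3 unpaired electrons.

3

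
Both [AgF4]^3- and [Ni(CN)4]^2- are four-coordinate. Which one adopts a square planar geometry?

For [AgF4]^3-: Summing ligand charges against the −3 overall charge gives an oxidation state of +1 for silver. Silver is a group-11 element; Ag(I) is therefore d¹⁰. A d¹⁰ ion has no crystal-field stabilisation preference between square planar and tetrahedral, so four ligands adopt the sterically favoured tetrahedral geometry. → tetrahedral.
For [Ni(CN)4]^2-: Each cyanide is −1; balancing the −2 overall charge requires Ni(II). Nickel is a group-10 element; Ni(II) is therefore d⁸. Cyanide is a strong-field ligand (high in the spectrochemical series). A 3d d⁸ ion with strong-field ligands gains enough CFSE to favour square planar over tetrahedral. → square planar.

[Ni(CN)4]^2-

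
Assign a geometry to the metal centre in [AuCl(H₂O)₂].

trigonal planar

Each chloride is −1; water is neutral; balancing the 0 overall charge requires Au(I).
Group 11 minus oxidation state 1 gives a d¹⁰ configuration.
With 3 monodentate ligands the coordination number is 3.
Three ligands around a d¹⁰ centre minimise repulsion in a trigonal-planar arrangement.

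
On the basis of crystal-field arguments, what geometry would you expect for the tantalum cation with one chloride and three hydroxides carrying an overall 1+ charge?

tetrahedral

Each chloride is −1; each hydroxide is −1; balancing the +1 overall charge requires Ta(V).
Ta sits in group 5, so the d-electron count is 5 − 5 = 0.
Coordination number: 4.
A d⁰ ion has no crystal-field stabilisation preference between square planar and tetrahedral, so four ligands adopt the sterically favoured tetrahedral geometry.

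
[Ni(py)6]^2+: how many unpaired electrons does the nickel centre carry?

Pyridine is neutral; balancing the +2 overall charge requires Ni(II).
Ni sits in group 10, so the d-electron count is 10 − 2 = 8.
In an octahedral field the d⁸ configuration is t₂g⁶e_g² (only one arrangement possible), giving 2 unpaired electrons.

2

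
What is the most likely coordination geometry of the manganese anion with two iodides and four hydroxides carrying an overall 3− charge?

octahedral

Each iodide is −1; each hydroxide is −1; balancing the −3 overall charge requires Mn(III).
Mn sits in group 7, so the d-electron count is 7 − 3 = 4.
Coordination number: 6.
Six donors around a single metal centre give an octahedral coordination sphere.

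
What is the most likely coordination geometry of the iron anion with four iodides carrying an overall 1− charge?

Summing ligand charges against the −1 overall charge gives an oxidation state of +3 for iron.
Fe sits in group 8, so the d-electron count is 8 − 3 = 5.
Coordination number: 4.
Iodide is a weak-field ligand.
A high-spin d⁵ ion has zero CFSE in either geometry, so four ligands adopt the sterically favoured tetrahedral geometry.

tetrahedral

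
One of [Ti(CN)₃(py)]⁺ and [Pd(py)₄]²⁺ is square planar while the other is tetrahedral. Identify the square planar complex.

For [Ti(CN)₃(py)]⁺: Ligand charges: each cyanide is −1; pyridine is neutral. With an overall charge of +1 the titanium centre must be in the +4 oxidation state. Titanium is a group-4 element; Ti(IV) is therefore d⁰. A d⁰ ion has no crystal-field stabilisation preference between square planar and tetrahedral, so four ligands adopt the sterically favoured tetrahedral geometry. → tetrahedral.
For [Pd(py)₄]²⁺: Pyridine is neutral; balancing the +2 overall charge requires Pd(II). Pd sits in group 10, so the d-electron count is 10 − 2 = 8. A 4d d⁸ ion has a large crystal-field splitting; square planar leaves the high-energy d_{x²−y²} orbital empty and maximises CFSE. → square planar.

[Pd(py)₄]²⁺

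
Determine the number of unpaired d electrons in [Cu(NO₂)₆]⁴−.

1 unpaired electron

Summing ligand charges against the −4 overall charge gives an oxidation state of +2 for copper.
Group 11 minus oxidation state 2 gives a d⁹ configuration.
In an octahedral field the d⁹ configuration is t₂g⁶e_g³ (only one arrangement possible), giving 1 unpaired electron.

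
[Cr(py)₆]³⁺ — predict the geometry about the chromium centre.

Pyridine is neutral; balancing the +3 overall charge requires Cr(III).
Chromium is a group-6 element; Cr(III) is therefore d³.
Coordination number: 6.
Six donors around a single metal centre give an octahedral coordination sphere.

octahedral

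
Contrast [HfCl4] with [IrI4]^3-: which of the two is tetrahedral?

For [HfCl4]: Each chloride is −1; balancing the 0 overall charge requires Hf(IV). Group 4 minus oxidation state 4 gives a d⁰ configuration. A d⁰ ion has no crystal-field stabilisation preference between square planar and tetrahedral, so four ligands adopt the sterically favoured tetrahedral geometry. → tetrahedral.
For [IrI4]^3-: Ligand charges: each iodide is −1. With an overall charge of −3 the iridium centre must be in the +1 oxidation state. Ir sits in group 9, so the d-electron count is 9 − 1 = 8. A 5d d⁸ ion has a large crystal-field splitting; square planar leaves the high-energy d_{x²−y²} orbital empty and maximises CFSE. → square planar.

[HfCl4]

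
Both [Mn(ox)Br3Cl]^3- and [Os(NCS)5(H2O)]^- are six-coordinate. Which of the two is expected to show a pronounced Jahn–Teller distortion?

[Mn(ox)Br3Cl]^3-

[Mn(ox)Br3Cl]^3-: Summing ligand charges against the −3 overall charge gives an oxidation state of +3 for manganese. Manganese is a group-7 element; Mn(III) is therefore d⁴. Bromide, chloride, and oxalate are weak-field ligands for a first-row metal, so the complex is high-spin. The t₂g³e_g¹ (high-spin) configuration has an unevenly filled e_g set; the Jahn–Teller theorem predicts a tetragonal distortion (typically axial elongation) to lift the degeneracy.
[Os(NCS)5(H2O)]^-: Ligand charges: each isothiocyanate is −1; water is neutral. With an overall charge of −1 the osmium centre must be in the +4 oxidation state. Osmium is a group-8 element; Os(IV) is therefore d⁴. A 5d ion has a large Δₒ and is invariably low-spin. The d⁴ configuration leaves the e_g set evenly filled (or empty) — no strong Jahn–Teller driving force.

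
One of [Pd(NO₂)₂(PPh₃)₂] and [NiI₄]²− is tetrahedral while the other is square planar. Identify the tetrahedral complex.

For [Pd(NO₂)₂(PPh₃)₂]: Ligand charges: each nitro (N-bound nitrite) is −1; triphenylphosphine is neutral. With an overall charge of 0 the palladium centre must be in the +2 oxidation state. Pd sits in group 10, so the d-electron count is 10 − 2 = 8. A 4d d⁸ ion has a large crystal-field splitting; square planar leaves the high-energy d_{x²−y²} orbital empty and maximises CFSE. → square planar.
For [NiI₄]²−: Summing ligand charges against the −2 overall charge gives an oxidation state of +2 for nickel. Nickel is a group-10 element; Ni(II) is therefore d⁸. Iodide is a weak-field ligand. With weak-field ligands the CFSE gain from square planar is small, so a 3d d⁸ ion takes the sterically preferred tetrahedral geometry. → tetrahedral.

[NiI₄]²−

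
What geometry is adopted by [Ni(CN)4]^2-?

Each cyanide is −1; balancing the −2 overall charge requires Ni(II).
Ni sits in group 10, so the d-electron count is 10 − 2 = 8.
Coordination number: 4.
Cyanide is a strong-field ligand (high in the spectrochemical series).
A 3d d⁸ ion with strong-field ligands gains enough CFSE to favour square planar over tetrahedral.

square planar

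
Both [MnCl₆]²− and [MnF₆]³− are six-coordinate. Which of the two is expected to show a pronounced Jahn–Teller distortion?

[MnF₆]³−

[MnCl₆]²−: Each chloride is −1; balancing the −2 overall charge requires Mn(IV). Manganese is a group-7 element; Mn(IV) is therefore d³. The d³ configuration leaves the e_g set evenly filled (or empty) — no strong Jahn–Teller driving force.
[MnF₆]³−: Each fluoride is −1; balancing the −3 overall charge requires Mn(III). Group 7 minus oxidation state 3 gives a d⁴ configuration. Fluoride is a weak-field ligand for a first-row metal, so the complex is high-spin. The t₂g³e_g¹ (high-spin) configuration has an unevenly filled e_g set; the Jahn–Teller theorem predicts a tetragonal distortion (typically axial elongation) to lift the degeneracy.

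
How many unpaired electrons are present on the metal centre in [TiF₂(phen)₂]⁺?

1 unpaired electron

Summing ligand charges against the +1 overall charge gives an oxidation state of +3 for titanium.
Group 4 minus oxidation state 3 gives a d¹ configuration.
Counting donor atoms: 2×fluoride (monodentate) → 2 donors; 2×1,10-phenanthroline (bidentate) → 4 donors. Coordination number = 6.
In an octahedral field the d¹ configuration is t₂g¹e_g⁰ (only one arrangement possible), giving 1 unpaired electron.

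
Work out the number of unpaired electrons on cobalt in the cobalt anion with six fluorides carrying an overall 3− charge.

Ligand charges: each fluoride is −1. With an overall charge of −3 the cobalt centre must be in the +3 oxidation state.
Group 9 minus oxidation state 3 gives a d⁶ configuration.
The spin state decides the count: fluoride is the one ligand weak enough to leave Co(III) high-spin — [CoF₆]³⁻ is the classic exception.
An octahedral high-spin d⁶ ion is t₂g⁴e_g², giving 4 unpaired electrons.

4 unpaired electrons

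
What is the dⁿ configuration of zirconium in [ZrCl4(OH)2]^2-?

d0

Summing ligand charges against the −2 overall charge gives an oxidation state of +4 for zirconium.
Zr sits in group 4, so the d-electron count is 4 − 4 = 0.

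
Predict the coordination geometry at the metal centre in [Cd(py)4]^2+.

tetrahedral

Ligand charges: pyridine is neutral. With an overall charge of +2 the cadmium centre must be in the +2 oxidation state.
Cd sits in group 12, so the d-electron count is 12 − 2 = 10.
Coordination number: 4.
A d¹⁰ ion has no crystal-field stabilisation preference between square planar and tetrahedral, so four ligands adopt the sterically favoured tetrahedral geometry.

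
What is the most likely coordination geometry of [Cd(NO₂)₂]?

linear

Summing ligand charges against the 0 overall charge gives an oxidation state of +2 for cadmium.
Group 12 minus oxidation state 2 gives a d¹⁰ configuration.
With 2 monodentate ligands the coordination number is 2.
A d¹⁰ ion with only two ligands adopts a linear arrangement (sp hybridisation; no CFSE preference).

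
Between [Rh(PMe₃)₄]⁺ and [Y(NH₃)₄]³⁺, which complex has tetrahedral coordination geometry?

For [Rh(PMe₃)₄]⁺: Summing ligand charges against the +1 overall charge gives an oxidation state of +1 for rhodium. Rh sits in group 9, so the d-electron count is 9 − 1 = 8. A 4d d⁸ ion has a large crystal-field splitting; square planar leaves the high-energy d_{x²−y²} orbital empty and maximises CFSE. → square planar.
For [Y(NH₃)₄]³⁺: Ligand charges: ammonia is neutral. With an overall charge of +3 the yttrium centre must be in the +3 oxidation state. Yttrium is a group-3 element; Y(III) is therefore d⁰. A d⁰ ion has no crystal-field stabilisation preference between square planar and tetrahedral, so four ligands adopt the sterically favoured tetrahedral geometry. → tetrahedral.

[Y(NH₃)₄]³⁺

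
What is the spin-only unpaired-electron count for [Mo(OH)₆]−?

Summing ligand charges against the −1 overall charge gives an oxidation state of +5 for molybdenum.
Mo sits in group 6, so the d-electron count is 6 − 5 = 1.
In an octahedral field the d¹ configuration is t₂g¹e_g⁰ (only one arrangement possible), giving 1 unpaired electron.

1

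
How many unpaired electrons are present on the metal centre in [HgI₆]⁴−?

0 unpaired electrons

Ligand charges: each iodide is −1. With an overall charge of −4 the mercury centre must be in the +2 oxidation state.
Hg sits in group 12, so the d-electron count is 12 − 2 = 10.
In an octahedral field the d¹⁰ configuration is t₂g⁶e_g⁴, giving 0 unpaired electrons.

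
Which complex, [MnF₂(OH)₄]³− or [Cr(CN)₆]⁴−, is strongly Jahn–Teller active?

[MnF₂(OH)₄]³−

[MnF₂(OH)₄]³−: Summing ligand charges against the −3 overall charge gives an oxidation state of +3 for manganese. Mn sits in group 7, so the d-electron count is 7 − 3 = 4. Fluoride and hydroxide are weak-field ligands for a first-row metal, so the complex is high-spin. The t₂g³e_g¹ (high-spin) configuration has an unevenly filled e_g set; the Jahn–Teller theorem predicts a tetragonal distortion (typically axial elongation) to lift the degeneracy.
[Cr(CN)₆]⁴−: Ligand charges: each cyanide is −1. With an overall charge of −4 the chromium centre must be in the +2 oxidation state. Chromium is a group-6 element; Cr(II) is therefore d⁴. Cyanide is a strong-field ligand (high in the spectrochemical series) for a first-row metal, so the complex is low-spin. The d⁴ configuration leaves the e_g set evenly filled (or empty) — no strong Jahn–Teller driving force.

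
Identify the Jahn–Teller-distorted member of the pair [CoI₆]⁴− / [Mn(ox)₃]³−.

[CoI₆]⁴−: Summing ligand charges against the −4 overall charge gives an oxidation state of +2 for cobalt. Group 9 minus oxidation state 2 gives a d⁷ configuration. Iodide is a weak-field ligand for a first-row metal, so the complex is high-spin. The d⁷ configuration leaves the e_g set evenly filled (or empty) — no strong Jahn–Teller driving force.
[Mn(ox)₃]³−: Summing ligand charges against the −3 overall charge gives an oxidation state of +3 for manganese. Manganese is a group-7 element; Mn(III) is therefore d⁴. Oxalate is a weak-field ligand for a first-row metal, so the complex is high-spin. The t₂g³e_g¹ (high-spin) configuration has an unevenly filled e_g set; the Jahn–Teller theorem predicts a tetragonal distortion (typically axial elongation) to lift the degeneracy.

[Mn(ox)₃]³−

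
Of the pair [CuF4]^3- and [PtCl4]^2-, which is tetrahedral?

For [CuF4]^3-: Each fluoride is −1; balancing the −3 overall charge requires Cu(I). Copper is a group-11 element; Cu(I) is therefore d¹⁰. A d¹⁰ ion has no crystal-field stabilisation preference between square planar and tetrahedral, so four ligands adopt the sterically favoured tetrahedral geometry. → tetrahedral.
For [PtCl4]^2-: Summing ligand charges against the −2 overall charge gives an oxidation state of +2 for platinum. Pt sits in group 10, so the d-electron count is 10 − 2 = 8. A 5d d⁸ ion has a large crystal-field splitting; square planar leaves the high-energy d_{x²−y²} orbital empty and maximises CFSE. → square planar.

[CuF4]^3-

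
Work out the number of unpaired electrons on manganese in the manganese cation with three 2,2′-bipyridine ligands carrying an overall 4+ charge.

Summing ligand charges against the +4 overall charge gives an oxidation state of +4 for manganese.
Group 7 minus oxidation state 4 gives a d³ configuration.
Counting donor atoms: 3×2,2′-bipyridine (bidentate) → 6 donors. Coordination number = 6.
In an octahedral field the d³ configuration is t₂g³e_g⁰ (only one arrangement possible), giving 3 unpaired electrons.

3 unpaired electrons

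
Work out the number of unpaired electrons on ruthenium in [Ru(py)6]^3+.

1 unpaired electron

Summing ligand charges against the +3 overall charge gives an oxidation state of +3 for ruthenium.
Ruthenium is a group-8 element; Ru(III) is therefore d⁵.
The spin state decides the count: a 4d ion has a large Δₒ and is invariably low-spin.
An octahedral low-spin d⁵ ion is t₂g⁵e_g⁰, giving 1 unpaired electron.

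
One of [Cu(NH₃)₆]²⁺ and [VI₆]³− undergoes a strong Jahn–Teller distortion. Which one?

[Cu(NH₃)₆]²⁺: Summing ligand charges against the +2 overall charge gives an oxidation state of +2 for copper. Copper is a group-11 element; Cu(II) is therefore d⁹. The t₂g⁶e_g³ configuration has an unevenly filled e_g set; the Jahn–Teller theorem predicts a tetragonal distortion (typically axial elongation) to lift the degeneracy.
[VI₆]³−: Ligand charges: each iodide is −1. With an overall charge of −3 the vanadium centre must be in the +3 oxidation state. V sits in group 5, so the d-electron count is 5 − 3 = 2. The d² configuration leaves the e_g set evenly filled (or empty) — no strong Jahn–Teller driving force.

[Cu(NH₃)₆]²⁺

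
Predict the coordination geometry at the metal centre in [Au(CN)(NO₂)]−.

linear

Ligand charges: each cyanide is −1; each nitro (N-bound nitrite) is −1. With an overall charge of −1 the gold centre must be in the +1 oxidation state.
Au sits in group 11, so the d-electron count is 11 − 1 = 10.
Coordination number: 2.
A d¹⁰ ion with only two ligands adopts a linear arrangement (sp hybridisation; no CFSE preference).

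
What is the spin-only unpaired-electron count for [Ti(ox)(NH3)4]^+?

1 unpaired electron

Each oxalate is −2; ammonia is neutral; balancing the +1 overall charge requires Ti(III).
Group 4 minus oxidation state 3 gives a d¹ configuration.
Counting donor atoms: 1×oxalate (bidentate) → 2 donors; 4×ammonia (monodentate) → 4 donors. Coordination number = 6.
In an octahedral field the d¹ configuration is t₂g¹e_g⁰ (only one arrangement possible), giving 1 unpaired electron.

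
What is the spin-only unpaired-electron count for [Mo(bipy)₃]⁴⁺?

2,2′-bipyridine is neutral; balancing the +4 overall charge requires Mo(IV).
Molybdenum is a group-6 element; Mo(IV) is therefore d².
Counting donor atoms: 3×2,2′-bipyridine (bidentate) → 6 donors. Coordination number = 6.
In an octahedral field the d² configuration is t₂g²e_g⁰ (only one arrangement possible), giving 2 unpaired electrons.

2 unpaired electrons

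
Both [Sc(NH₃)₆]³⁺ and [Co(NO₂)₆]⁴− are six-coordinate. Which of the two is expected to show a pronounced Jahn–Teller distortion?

[Sc(NH₃)₆]³⁺: Ammonia is neutral; balancing the +3 overall charge requires Sc(III). Group 3 minus oxidation state 3 gives a d⁰ configuration. The d⁰ configuration leaves the e_g set evenly filled (or empty) — no strong Jahn–Teller driving force.
[Co(NO₂)₆]⁴−: Summing ligand charges against the −4 overall charge gives an oxidation state of +2 for cobalt. Co sits in group 9, so the d-electron count is 9 − 2 = 7. Nitro (N-bound nitrite) is a strong-field ligand (high in the spectrochemical series) for a first-row metal, so the complex is low-spin. The t₂g⁶e_g¹ (low-spin) configuration has an unevenly filled e_g set; the Jahn–Teller theorem predicts a tetragonal distortion (typically axial elongation) to lift the degeneracy.

[Co(NO₂)₆]⁴−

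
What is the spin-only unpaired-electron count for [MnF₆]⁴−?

5

Ligand charges: each fluoride is −1. With an overall charge of −4 the manganese centre must be in the +2 oxidation state.
Mn sits in group 7, so the d-electron count is 7 − 2 = 5.
The spin state decides the count: Fluoride is a weak-field ligand for a first-row metal, so the complex is high-spin.
An octahedral high-spin d⁵ ion is t₂g³e_g², giving 5 unpaired electrons.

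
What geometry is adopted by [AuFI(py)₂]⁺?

square planar

Each fluoride is −1; each iodide is −1; pyridine is neutral; balancing the +1 overall charge requires Au(III).
Au sits in group 11, so the d-electron count is 11 − 3 = 8.
Coordination number: 4.
A 5d d⁸ ion has a large crystal-field splitting; square planar leaves the high-energy d_{x²−y²} orbital empty and maximises CFSE.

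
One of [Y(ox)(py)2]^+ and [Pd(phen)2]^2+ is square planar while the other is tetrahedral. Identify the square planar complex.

[Pd(phen)2]^2+

For [Y(ox)(py)2]^+: Ligand charges: each oxalate is −2; pyridine is neutral. With an overall charge of +1 the yttrium centre must be in the +3 oxidation state. Yttrium is a group-3 element; Y(III) is therefore d⁰. A d⁰ ion has no crystal-field stabilisation preference between square planar and tetrahedral, so four ligands adopt the sterically favoured tetrahedral geometry. → tetrahedral.
For [Pd(phen)2]^2+: 1,10-phenanthroline is neutral; balancing the +2 overall charge requires Pd(II). Palladium is a group-10 element; Pd(II) is therefore d⁸. A 4d d⁸ ion has a large crystal-field splitting; square planar leaves the high-energy d_{x²−y²} orbital empty and maximises CFSE. → square planar.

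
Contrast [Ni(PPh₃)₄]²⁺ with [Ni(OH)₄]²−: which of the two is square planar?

[Ni(PPh₃)₄]²⁺

For [Ni(PPh₃)₄]²⁺: Triphenylphosphine is neutral; balancing the +2 overall charge requires Ni(II). Ni sits in group 10, so the d-electron count is 10 − 2 = 8. Triphenylphosphine is a strong-field ligand (high in the spectrochemical series). A 3d d⁸ ion with strong-field ligands gains enough CFSE to favour square planar over tetrahedral. → square planar.
For [Ni(OH)₄]²−: Ligand charges: each hydroxide is −1. With an overall charge of −2 the nickel centre must be in the +2 oxidation state. Group 10 minus oxidation state 2 gives a d⁸ configuration. Hydroxide is a weak-field ligand. With weak-field ligands the CFSE gain from square planar is small, so a 3d d⁸ ion takes the sterically preferred tetrahedral geometry. → tetrahedral.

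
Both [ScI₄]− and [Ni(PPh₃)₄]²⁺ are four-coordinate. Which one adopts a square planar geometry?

[Ni(PPh₃)₄]²⁺

For [ScI₄]−: Summing ligand charges against the −1 overall charge gives an oxidation state of +3 for scandium. Scandium is a group-3 element; Sc(III) is therefore d⁰. A d⁰ ion has no crystal-field stabilisation preference between square planar and tetrahedral, so four ligands adopt the sterically favoured tetrahedral geometry. → tetrahedral.
For [Ni(PPh₃)₄]²⁺: Ligand charges: triphenylphosphine is neutral. With an overall charge of +2 the nickel centre must be in the +2 oxidation state. Group 10 minus oxidation state 2 gives a d⁸ configuration. Triphenylphosphine is a strong-field ligand (high in the spectrochemical series). A 3d d⁸ ion with strong-field ligands gains enough CFSE to favour square planar over tetrahedral. → square planar.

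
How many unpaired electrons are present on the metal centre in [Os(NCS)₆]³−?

1 unpaired electron

Each isothiocyanate is −1; balancing the −3 overall charge requires Os(III).
Group 8 minus oxidation state 3 gives a d⁵ configuration.
The spin state decides the count: a 5d ion has a large Δₒ and is invariably low-spin.
An octahedral low-spin d⁵ ion is t₂g⁵e_g⁰, giving 1 unpaired electron.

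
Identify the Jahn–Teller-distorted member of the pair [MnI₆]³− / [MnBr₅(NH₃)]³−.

[MnI₆]³−: Summing ligand charges against the −3 overall charge gives an oxidation state of +3 for manganese. Mn sits in group 7, so the d-electron count is 7 − 3 = 4. Iodide is a weak-field ligand for a first-row metal, so the complex is high-spin. The t₂g³e_g¹ (high-spin) configuration has an unevenly filled e_g set; the Jahn–Teller theorem predicts a tetragonal distortion (typically axial elongation) to lift the degeneracy.
[MnBr₅(NH₃)]³−: Summing ligand charges against the −3 overall charge gives an oxidation state of +2 for manganese. Mn sits in group 7, so the d-electron count is 7 − 2 = 5. Bromide is a weak-field ligand for a first-row metal, so the complex is high-spin. The d⁵ configuration leaves the e_g set evenly filled (or empty) — no strong Jahn–Teller driving force.

[MnI₆]³−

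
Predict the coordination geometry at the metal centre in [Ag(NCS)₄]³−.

Ligand charges: each isothiocyanate is −1. With an overall charge of −3 the silver centre must be in the +1 oxidation state.
Group 11 minus oxidation state 1 gives a d¹⁰ configuration.
Coordination number: 4.
A d¹⁰ ion has no crystal-field stabilisation preference between square planar and tetrahedral, so four ligands adopt the sterically favoured tetrahedral geometry.

tetrahedral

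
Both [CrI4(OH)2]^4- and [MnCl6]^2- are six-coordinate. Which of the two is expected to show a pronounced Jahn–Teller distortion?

[CrI4(OH)2]^4-

[CrI4(OH)2]^4-: Ligand charges: each iodide is −1; each hydroxide is −1. With an overall charge of −4 the chromium centre must be in the +2 oxidation state. Chromium is a group-6 element; Cr(II) is therefore d⁴. Hydroxide and iodide are weak-field ligands for a first-row metal, so the complex is high-spin. The t₂g³e_g¹ (high-spin) configuration has an unevenly filled e_g set; the Jahn–Teller theorem predicts a tetragonal distortion (typically axial elongation) to lift the degeneracy.
[MnCl6]^2-: Each chloride is −1; balancing the −2 overall charge requires Mn(IV). Group 7 minus oxidation state 4 gives a d³ configuration. The d³ configuration leaves the e_g set evenly filled (or empty) — no strong Jahn–Teller driving force.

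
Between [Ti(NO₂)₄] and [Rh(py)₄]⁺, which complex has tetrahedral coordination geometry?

[Ti(NO₂)₄]

For [Ti(NO₂)₄]: Each nitro (N-bound nitrite) is −1; balancing the 0 overall charge requires Ti(IV). Ti sits in group 4, so the d-electron count is 4 − 4 = 0. A d⁰ ion has no crystal-field stabilisation preference between square planar and tetrahedral, so four ligands adopt the sterically favoured tetrahedral geometry. → tetrahedral.
For [Rh(py)₄]⁺: Ligand charges: pyridine is neutral. With an overall charge of +1 the rhodium centre must be in the +1 oxidation state. Rh sits in group 9, so the d-electron count is 9 − 1 = 8. A 4d d⁸ ion has a large crystal-field splitting; square planar leaves the high-energy d_{x²−y²} orbital empty and maximises CFSE. → square planar.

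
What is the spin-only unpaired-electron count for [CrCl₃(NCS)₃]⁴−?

Each chloride is −1; each isothiocyanate is −1; balancing the −4 overall charge requires Cr(II).
Group 6 minus oxidation state 2 gives a d⁴ configuration.
The spin state decides the count: Chloride and isothiocyanate are weak-field ligands for a first-row metal, so the complex is high-spin.
An octahedral high-spin d⁴ ion is t₂g³e_g¹, giving 4 unpaired electrons.

4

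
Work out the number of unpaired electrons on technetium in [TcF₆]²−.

3 unpaired electrons

Summing ligand charges against the −2 overall charge gives an oxidation state of +4 for technetium.
Group 7 minus oxidation state 4 gives a d³ configuration.
In an octahedral field the d³ configuration is t₂g³e_g⁰ (only one arrangement possible), giving 3 unpaired electrons.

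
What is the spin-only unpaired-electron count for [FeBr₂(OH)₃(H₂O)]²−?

Summing ligand charges against the −2 overall charge gives an oxidation state of +3 for iron.
Group 8 minus oxidation state 3 gives a d⁵ configuration.
The spin state decides the count: Bromide and hydroxide are weak-field ligands for a first-row metal, so the complex is high-spin.
An octahedral high-spin d⁵ ion is t₂g³e_g², giving 5 unpaired electrons.

5 unpaired electrons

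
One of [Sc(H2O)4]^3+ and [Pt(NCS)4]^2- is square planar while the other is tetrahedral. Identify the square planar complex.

[Pt(NCS)4]^2-

For [Sc(H2O)4]^3+: Summing ligand charges against the +3 overall charge gives an oxidation state of +3 for scandium. Scandium is a group-3 element; Sc(III) is therefore d⁰. A d⁰ ion has no crystal-field stabilisation preference between square planar and tetrahedral, so four ligands adopt the sterically favoured tetrahedral geometry. → tetrahedral.
For [Pt(NCS)4]^2-: Summing ligand charges against the −2 overall charge gives an oxidation state of +2 for platinum. Pt sits in group 10, so the d-electron count is 10 − 2 = 8. A 5d d⁸ ion has a large crystal-field splitting; square planar leaves the high-energy d_{x²−y²} orbital empty and maximises CFSE. → square planar.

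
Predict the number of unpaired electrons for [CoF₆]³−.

4 unpaired electrons

Each fluoride is −1; balancing the −3 overall charge requires Co(III).
Group 9 minus oxidation state 3 gives a d⁶ configuration.
The spin state decides the count: fluoride is the one ligand weak enough to leave Co(III) high-spin — [CoF₆]³⁻ is the classic exception.
An octahedral high-spin d⁶ ion is t₂g⁴e_g², giving 4 unpaired electrons.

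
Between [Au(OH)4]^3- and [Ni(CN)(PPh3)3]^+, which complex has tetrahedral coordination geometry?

For [Au(OH)4]^3-: Ligand charges: each hydroxide is −1. With an overall charge of −3 the gold centre must be in the +1 oxidation state. Gold is a group-11 element; Au(I) is therefore d¹⁰. A d¹⁰ ion has no crystal-field stabilisation preference between square planar and tetrahedral, so four ligands adopt the sterically favoured tetrahedral geometry. → tetrahedral.
For [Ni(CN)(PPh3)3]^+: Each cyanide is −1; triphenylphosphine is neutral; balancing the +1 overall charge requires Ni(II). Nickel is a group-10 element; Ni(II) is therefore d⁸. Cyanide and triphenylphosphine are strong-field ligands (high in the spectrochemical series). A 3d d⁸ ion with strong-field ligands gains enough CFSE to favour square planar over tetrahedral. → square planar.

[Au(OH)4]^3-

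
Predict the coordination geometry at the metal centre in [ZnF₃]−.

trigonal planar

Each fluoride is −1; balancing the −1 overall charge requires Zn(II).
Zn sits in group 12, so the d-electron count is 12 − 2 = 10.
With 3 monodentate ligands the coordination number is 3.
Three ligands around a d¹⁰ centre minimise repulsion in a trigonal-planar arrangement.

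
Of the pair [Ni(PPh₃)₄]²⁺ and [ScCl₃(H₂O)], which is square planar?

[Ni(PPh₃)₄]²⁺

For [Ni(PPh₃)₄]²⁺: Ligand charges: triphenylphosphine is neutral. With an overall charge of +2 the nickel centre must be in the +2 oxidation state. Ni sits in group 10, so the d-electron count is 10 − 2 = 8. Triphenylphosphine is a strong-field ligand (high in the spectrochemical series). A 3d d⁸ ion with strong-field ligands gains enough CFSE to favour square planar over tetrahedral. → square planar.
For [ScCl₃(H₂O)]: Each chloride is −1; water is neutral; balancing the 0 overall charge requires Sc(III). Group 3 minus oxidation state 3 gives a d⁰ configuration. A d⁰ ion has no crystal-field stabilisation preference between square planar and tetrahedral, so four ligands adopt the sterically favoured tetrahedral geometry. → tetrahedral.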